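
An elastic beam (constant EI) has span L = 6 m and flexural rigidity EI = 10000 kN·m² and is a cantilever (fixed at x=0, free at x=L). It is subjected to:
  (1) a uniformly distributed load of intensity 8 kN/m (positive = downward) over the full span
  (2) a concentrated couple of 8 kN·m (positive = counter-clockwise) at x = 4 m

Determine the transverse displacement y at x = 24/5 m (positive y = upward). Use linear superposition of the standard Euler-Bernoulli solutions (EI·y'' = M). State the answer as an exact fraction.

y(24/5) = -33652/390625 m

Load 1 — uniform load w=8 kN/m over full span:
  y_1 = -wx²(x²-4Lx+6L²)/(24EI) = -8·(24/5)²·((24/5)²-4·6·(24/5)+6·6²)/(24·10000) = -37152/390625 m
Load 2 — applied couple M₀=8 kN·m at a=4 m (b=L-a=2):
  y_2 = M₀a(2x-a)/(2EI)  [x>a] = 8·4·(2·(24/5)-4)/(2·10000) = 28/3125 m
Superposition: y = Σ y_i = -33652/390625 m ≈ -0.086149 m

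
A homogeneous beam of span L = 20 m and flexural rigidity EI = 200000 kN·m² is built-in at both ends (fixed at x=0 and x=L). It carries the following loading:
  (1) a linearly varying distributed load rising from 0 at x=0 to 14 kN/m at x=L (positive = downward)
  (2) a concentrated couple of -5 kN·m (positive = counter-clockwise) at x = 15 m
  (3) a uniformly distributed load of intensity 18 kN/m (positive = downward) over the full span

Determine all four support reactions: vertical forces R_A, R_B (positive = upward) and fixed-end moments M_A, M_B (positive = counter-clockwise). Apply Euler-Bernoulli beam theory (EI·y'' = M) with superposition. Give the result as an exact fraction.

Load 1 — triangular load w₀=14 kN/m (0→w₀ over full span):
  R_A = 3w₀L/20 = 3·14·20/20 = 42 kN
  M_A = w₀L²/30 = 14·20²/30 = 560/3 kN·m
  R_B = 7w₀L/20 = 7·14·20/20 = 98 kN
  M_B = -w₀L²/20 = -14·20²/20 = -280 kN·m
Load 2 — applied couple M₀=-5 kN·m at a=15 m (b=L-a=5):
  R_A = 6M₀ab/L³ = 6·(-5)·15·5/20³ = -9/32 kN
  M_A = M₀b(2a-b)/L² = (-5)·5·(2·15-5)/20² = -25/16 kN·m
  R_B = -6M₀ab/L³ = -6·(-5)·15·5/20³ = 9/32 kN
  M_B = M₀a(2b-a)/L² = (-5)·15·(2·5-15)/20² = 15/16 kN·m
Load 3 — uniform load w=18 kN/m over full span:
  R_A = wL/2 = 18·20/2 = 180 kN
  M_A = wL²/12 = 18·20²/12 = 600 kN·m
  R_B = wL/2 = 18·20/2 = 180 kN
  M_B = -wL²/12 = -18·20²/12 = -600 kN·m
Superposition: R_A = 7095/32 kN, M_A = 37685/48 kN·m, R_B = 8905/32 kN, M_B = -14065/16 kN·m

R_A = 7095/32 kN, M_A = 37685/48 kN·m, R_B = 8905/32 kN, M_B = -14065/16 kN·m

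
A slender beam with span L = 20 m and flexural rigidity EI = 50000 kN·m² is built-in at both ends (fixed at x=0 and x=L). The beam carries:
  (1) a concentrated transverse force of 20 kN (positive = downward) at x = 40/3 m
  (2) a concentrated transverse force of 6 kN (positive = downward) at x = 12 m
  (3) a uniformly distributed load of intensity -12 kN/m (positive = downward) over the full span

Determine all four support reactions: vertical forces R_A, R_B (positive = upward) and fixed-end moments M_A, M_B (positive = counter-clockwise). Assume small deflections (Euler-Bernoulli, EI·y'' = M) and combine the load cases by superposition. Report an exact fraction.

R_A = -380372/3375 kN, M_A = -242224/675 kN·m, R_B = -341878/3375 kN, M_B = 218336/675 kN·m

Load 1 — point force P=20 kN at a=40/3 m (b=L-a=20/3):
  R_A = Pb²(3a+b)/L³ = 20·(20/3)²·(3·(40/3)+(20/3))/20³ = 140/27 kN
  M_A = Pab²/L² = 20·(40/3)·(20/3)²/20² = 800/27 kN·m
  R_B = Pa²(a+3b)/L³ = 20·(40/3)²·((40/3)+3·(20/3))/20³ = 400/27 kN
  M_B = -Pa²b/L² = -20·(40/3)²·(20/3)/20² = -1600/27 kN·m
Load 2 — point force P=6 kN at a=12 m (b=L-a=8):
  R_A = Pb²(3a+b)/L³ = 6·8²·(3·12+8)/20³ = 264/125 kN
  M_A = Pab²/L² = 6·12·8²/20² = 288/25 kN·m
  R_B = Pa²(a+3b)/L³ = 6·12²·(12+3·8)/20³ = 486/125 kN
  M_B = -Pa²b/L² = -6·12²·8/20² = -432/25 kN·m
Load 3 — uniform load w=-12 kN/m over full span:
  R_A = wL/2 = (-12)·20/2 = -120 kN
  M_A = wL²/12 = (-12)·20²/12 = -400 kN·m
  R_B = wL/2 = (-12)·20/2 = -120 kN
  M_B = -wL²/12 = -(-12)·20²/12 = 400 kN·m
Superposition: R_A = -380372/3375 kN, M_A = -242224/675 kN·m, R_B = -341878/3375 kN, M_B = 218336/675 kN·m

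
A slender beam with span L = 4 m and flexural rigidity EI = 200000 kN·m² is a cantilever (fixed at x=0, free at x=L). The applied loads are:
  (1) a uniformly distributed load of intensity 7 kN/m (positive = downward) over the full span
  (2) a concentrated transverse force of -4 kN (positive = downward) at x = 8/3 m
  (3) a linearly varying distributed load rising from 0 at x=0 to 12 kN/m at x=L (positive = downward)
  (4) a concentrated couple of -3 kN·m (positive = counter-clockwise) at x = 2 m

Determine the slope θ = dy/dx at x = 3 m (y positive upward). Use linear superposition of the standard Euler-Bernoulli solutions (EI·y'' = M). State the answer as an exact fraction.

Load 1 — uniform load w=7 kN/m over full span:
  θ_1 = -wx(x²-3Lx+3L²)/(6EI) = -7·3·(3²-3·4·3+3·4²)/(6·200000) = -147/400000 rad
Load 2 — point force P=-4 kN at a=8/3 m (b=L-a=4/3):
  θ_2 = -Pa²/(2EI)  [x>a] = -(-4)·(8/3)²/(2·200000) = 2/28125 rad
Load 3 — triangular load w₀=12 kN/m (0→w₀ over full span):
  θ_3 = (w₀Lx²/4-w₀L²x/3-w₀x⁴/(24L))/EI = (12·4·3²/4-12·4²·3/3-12·3⁴/(24·4))/200000 = -753/1600000 rad
Load 4 — applied couple M₀=-3 kN·m at a=2 m (b=L-a=2):
  θ_4 = M₀a/EI  [x>a] = (-3)·2/200000 = -3/100000 rad
Superposition: θ = Σ θ_i = -11477/14400000 rad ≈ -0.000797 rad

θ(3) = -11477/14400000 rad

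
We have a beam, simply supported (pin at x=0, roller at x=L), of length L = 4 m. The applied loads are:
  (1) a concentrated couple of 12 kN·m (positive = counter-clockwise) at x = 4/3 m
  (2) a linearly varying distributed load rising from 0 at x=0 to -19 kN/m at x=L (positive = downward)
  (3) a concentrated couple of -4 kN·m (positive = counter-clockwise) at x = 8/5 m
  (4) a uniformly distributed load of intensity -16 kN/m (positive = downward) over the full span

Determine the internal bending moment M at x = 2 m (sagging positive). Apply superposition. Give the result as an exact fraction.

M(2) = -55 kN·m

Load 1 — applied couple M₀=12 kN·m at a=4/3 m (b=L-a=8/3):
  M_1 = M₀x/L - M₀  [x>a] = 12·2/4 - 12 = -6 kN·m
Load 2 — triangular load w₀=-19 kN/m (0→w₀ over full span):
  M_2 = w₀Lx/6 - w₀x³/(6L) = (-19)·4·2/6 - (-19)·2³/(6·4) = -19 kN·m
Load 3 — applied couple M₀=-4 kN·m at a=8/5 m (b=L-a=12/5):
  M_3 = M₀x/L - M₀  [x>a] = (-4)·2/4 - (-4) = 2 kN·m
Load 4 — uniform load w=-16 kN/m over full span:
  M_4 = wx(L-x)/2 = (-16)·2·(4-2)/2 = -32 kN·m
Superposition: M = Σ M_i = -55 kN·m ≈ -55.000000 kN·m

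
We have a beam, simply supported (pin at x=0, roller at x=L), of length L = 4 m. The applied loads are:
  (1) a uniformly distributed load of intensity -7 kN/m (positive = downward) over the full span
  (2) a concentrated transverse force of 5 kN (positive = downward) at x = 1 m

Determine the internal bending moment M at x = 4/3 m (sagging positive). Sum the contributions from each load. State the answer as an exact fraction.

Load 1 — uniform load w=-7 kN/m over full span:
  M_1 = wx(L-x)/2 = (-7)·(4/3)·(4-(4/3))/2 = -112/9 kN·m
Load 2 — point force P=5 kN at a=1 m (b=L-a=3):
  M_2 = Pa(L-x)/L  [x>a] = 5·1·(4-(4/3))/4 = 10/3 kN·m
Superposition: M = Σ M_i = -82/9 kN·m ≈ -9.111111 kN·m

M(4/3) = -82/9 kN·m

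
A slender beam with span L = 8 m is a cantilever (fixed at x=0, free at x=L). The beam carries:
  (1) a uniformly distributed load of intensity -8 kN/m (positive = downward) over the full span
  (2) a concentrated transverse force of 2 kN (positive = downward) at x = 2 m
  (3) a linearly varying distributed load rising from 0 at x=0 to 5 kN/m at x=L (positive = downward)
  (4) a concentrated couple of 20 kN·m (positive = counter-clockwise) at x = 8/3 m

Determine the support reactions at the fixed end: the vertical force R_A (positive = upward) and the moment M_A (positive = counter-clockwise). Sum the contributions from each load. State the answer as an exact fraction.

Load 1 — uniform load w=-8 kN/m over full span:
  R_A = wL = (-8)·8 = -64 kN
  M_A = wL²/2 = (-8)·8²/2 = -256 kN·m
Load 2 — point force P=2 kN at a=2 m (b=L-a=6):
  R_A = P = 2 kN
  M_A = Pa = 2·2 = 4 kN·m
Load 3 — triangular load w₀=5 kN/m (0→w₀ over full span):
  R_A = w₀L/2 = 5·8/2 = 20 kN
  M_A = w₀L²/3 = 5·8²/3 = 320/3 kN·m
Load 4 — applied couple M₀=20 kN·m at a=8/3 m (b=L-a=16/3):
  R_A = 0 kN
  M_A = -M₀ = -20 kN·m
Superposition: R_A = -42 kN, M_A = -496/3 kN·m

R_A = -42 kN, M_A = -496/3 kN·m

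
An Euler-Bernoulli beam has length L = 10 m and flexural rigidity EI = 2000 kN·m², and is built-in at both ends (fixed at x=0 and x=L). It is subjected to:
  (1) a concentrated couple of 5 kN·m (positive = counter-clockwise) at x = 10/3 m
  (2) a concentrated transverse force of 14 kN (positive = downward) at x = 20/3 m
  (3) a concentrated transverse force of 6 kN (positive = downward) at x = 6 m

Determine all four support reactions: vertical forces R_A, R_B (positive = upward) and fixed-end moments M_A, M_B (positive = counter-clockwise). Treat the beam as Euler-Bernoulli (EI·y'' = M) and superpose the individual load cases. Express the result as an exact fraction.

R_A = 21628/3375 kN, M_A = 10888/675 kN·m, R_B = 45872/3375 kN, M_B = -18707/675 kN·m

Load 1 — applied couple M₀=5 kN·m at a=10/3 m (b=L-a=20/3):
  R_A = 6M₀ab/L³ = 6·5·(10/3)·(20/3)/10³ = 2/3 kN
  M_A = M₀b(2a-b)/L² = 5·(20/3)·(2·(10/3)-(20/3))/10² = 0 kN·m
  R_B = -6M₀ab/L³ = -6·5·(10/3)·(20/3)/10³ = -2/3 kN
  M_B = M₀a(2b-a)/L² = 5·(10/3)·(2·(20/3)-(10/3))/10² = 5/3 kN·m
Load 2 — point force P=14 kN at a=20/3 m (b=L-a=10/3):
  R_A = Pb²(3a+b)/L³ = 14·(10/3)²·(3·(20/3)+(10/3))/10³ = 98/27 kN
  M_A = Pab²/L² = 14·(20/3)·(10/3)²/10² = 280/27 kN·m
  R_B = Pa²(a+3b)/L³ = 14·(20/3)²·((20/3)+3·(10/3))/10³ = 280/27 kN
  M_B = -Pa²b/L² = -14·(20/3)²·(10/3)/10² = -560/27 kN·m
Load 3 — point force P=6 kN at a=6 m (b=L-a=4):
  R_A = Pb²(3a+b)/L³ = 6·4²·(3·6+4)/10³ = 264/125 kN
  M_A = Pab²/L² = 6·6·4²/10² = 144/25 kN·m
  R_B = Pa²(a+3b)/L³ = 6·6²·(6+3·4)/10³ = 486/125 kN
  M_B = -Pa²b/L² = -6·6²·4/10² = -216/25 kN·m
Superposition: R_A = 21628/3375 kN, M_A = 10888/675 kN·m, R_B = 45872/3375 kN, M_B = -18707/675 kN·m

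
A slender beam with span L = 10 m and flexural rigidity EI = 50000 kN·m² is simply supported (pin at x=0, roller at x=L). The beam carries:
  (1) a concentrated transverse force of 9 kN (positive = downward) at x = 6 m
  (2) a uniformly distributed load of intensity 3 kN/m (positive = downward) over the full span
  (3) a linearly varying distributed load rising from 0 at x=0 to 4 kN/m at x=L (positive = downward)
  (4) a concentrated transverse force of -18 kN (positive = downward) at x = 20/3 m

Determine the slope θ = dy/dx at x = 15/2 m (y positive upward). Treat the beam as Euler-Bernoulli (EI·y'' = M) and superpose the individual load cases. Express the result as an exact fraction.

θ(15/2) = 316913/144000000 rad

Load 1 — point force P=9 kN at a=6 m (b=L-a=4):
  θ_1 = -Pa(2L²-6Lx+3x²+a²)/(6LEI)  [x>a] = -9·6·(2·10²-6·10·(15/2)+3·(15/2)²+6²)/(6·10·50000) = 1629/2000000 rad
Load 2 — uniform load w=3 kN/m over full span:
  θ_2 = -w(L³-6Lx²+4x³)/(24EI) = -3·(10³-6·10·(15/2)²+4·(15/2)³)/(24·50000) = 11/6400 rad
Load 3 — triangular load w₀=4 kN/m (0→w₀ over full span):
  θ_3 = -w₀(7L⁴-30L²x²+15x⁴)/(360LEI) = -4·(7·10⁴-30·10²·(15/2)²+15·(15/2)⁴)/(360·10·50000) = 1313/1152000 rad
Load 4 — point force P=-18 kN at a=20/3 m (b=L-a=10/3):
  θ_4 = -Pa(2L²-6Lx+3x²+a²)/(6LEI)  [x>a] = -(-18)·(20/3)·(2·10²-6·10·(15/2)+3·(15/2)²+(20/3)²)/(6·10·50000) = -53/36000 rad
Superposition: θ = Σ θ_i = 316913/144000000 rad ≈ 0.002201 rad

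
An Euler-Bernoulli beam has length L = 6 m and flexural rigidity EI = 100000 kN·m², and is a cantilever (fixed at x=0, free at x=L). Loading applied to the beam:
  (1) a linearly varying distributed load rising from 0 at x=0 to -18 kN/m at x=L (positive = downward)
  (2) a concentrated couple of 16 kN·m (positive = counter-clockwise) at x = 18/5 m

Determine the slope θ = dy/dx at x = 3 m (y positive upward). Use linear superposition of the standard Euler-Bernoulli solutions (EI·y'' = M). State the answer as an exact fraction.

Load 1 — triangular load w₀=-18 kN/m (0→w₀ over full span):
  θ_1 = (w₀Lx²/4-w₀L²x/3-w₀x⁴/(24L))/EI = ((-18)·6·3²/4-(-18)·6²·3/3-(-18)·3⁴/(24·6))/100000 = 3321/800000 rad
Load 2 — applied couple M₀=16 kN·m at a=18/5 m (b=L-a=12/5):
  θ_2 = M₀x/EI  [x≤a] = 16·3/100000 = 3/6250 rad
Superposition: θ = Σ θ_i = 741/160000 rad ≈ 0.004631 rad

θ(3) = 741/160000 rad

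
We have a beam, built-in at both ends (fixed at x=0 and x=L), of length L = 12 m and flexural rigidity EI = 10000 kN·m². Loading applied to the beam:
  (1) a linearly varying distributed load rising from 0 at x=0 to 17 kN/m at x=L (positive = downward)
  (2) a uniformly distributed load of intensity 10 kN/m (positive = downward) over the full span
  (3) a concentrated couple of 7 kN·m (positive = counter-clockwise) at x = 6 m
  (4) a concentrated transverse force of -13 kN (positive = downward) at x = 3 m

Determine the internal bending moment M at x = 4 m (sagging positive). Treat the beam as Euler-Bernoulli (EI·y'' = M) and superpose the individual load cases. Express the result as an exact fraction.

Load 1 — triangular load w₀=17 kN/m (0→w₀ over full span):
  M_1 = 3w₀Lx/20 - w₀L²/30 - w₀x³/(6L) = 3·17·12·4/20 - 17·12²/30 - 17·4³/(6·12) = 1156/45 kN·m
Load 2 — uniform load w=10 kN/m over full span:
  M_2 = wLx/2 - wL²/12 - wx²/2 = 10·12·4/2 - 10·12²/12 - 10·4²/2 = 40 kN·m
Load 3 — applied couple M₀=7 kN·m at a=6 m (b=L-a=6):
  M_3 = R_Ax - M_A  [x≤a] with R_A=7/8, M_A=7/4 = (7/8)·4 - (7/4) = 7/4 kN·m
Load 4 — point force P=-13 kN at a=3 m (b=L-a=9):
  M_4 = Pa²(a+3b)(L-x)/L³ - Pa²b/L²  [x>a] = (-13)·3²·(3+3·9)·(12-4)/12³ - (-13)·3²·9/12² = -143/16 kN·m
Superposition: M = Σ M_i = 42121/720 kN·m ≈ 58.501389 kN·m

M(4) = 42121/720 kN·m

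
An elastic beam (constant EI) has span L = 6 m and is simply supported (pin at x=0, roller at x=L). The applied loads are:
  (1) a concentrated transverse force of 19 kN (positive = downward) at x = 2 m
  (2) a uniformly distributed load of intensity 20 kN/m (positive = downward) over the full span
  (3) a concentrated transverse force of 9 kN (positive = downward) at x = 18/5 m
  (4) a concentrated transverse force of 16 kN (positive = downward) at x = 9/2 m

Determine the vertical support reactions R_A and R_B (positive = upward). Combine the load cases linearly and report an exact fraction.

Load 1 — point force P=19 kN at a=2 m (b=L-a=4):
  R_A = Pb/L = 19·4/6 = 38/3 kN
  R_B = Pa/L = 19·2/6 = 19/3 kN
Load 2 — uniform load w=20 kN/m over full span:
  R_A = wL/2 = 20·6/2 = 60 kN
  R_B = wL/2 = 20·6/2 = 60 kN
Load 3 — point force P=9 kN at a=18/5 m (b=L-a=12/5):
  R_A = Pb/L = 9·(12/5)/6 = 18/5 kN
  R_B = Pa/L = 9·(18/5)/6 = 27/5 kN
Load 4 — point force P=16 kN at a=9/2 m (b=L-a=3/2):
  R_A = Pb/L = 16·(3/2)/6 = 4 kN
  R_B = Pa/L = 16·(9/2)/6 = 12 kN
Superposition: R_A = 1204/15 kN, R_B = 1256/15 kN

R_A = 1204/15 kN, R_B = 1256/15 kN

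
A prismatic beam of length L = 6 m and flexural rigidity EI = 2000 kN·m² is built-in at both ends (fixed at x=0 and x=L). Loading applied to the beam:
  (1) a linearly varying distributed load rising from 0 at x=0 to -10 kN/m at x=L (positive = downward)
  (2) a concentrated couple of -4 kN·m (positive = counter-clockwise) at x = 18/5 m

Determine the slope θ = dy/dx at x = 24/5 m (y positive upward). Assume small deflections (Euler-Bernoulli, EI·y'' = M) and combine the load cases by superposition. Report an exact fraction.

Load 1 — triangular load w₀=-10 kN/m (0→w₀ over full span):
  θ_1 = -w₀(2x(L-x)(L-2x)(x+2L)+x²(L-x)²)/(120LEI) = -(-10)·(2·(24/5)·(6-(24/5))·(6-2·(24/5))·((24/5)+2·6)+(24/5)²·(6-(24/5))²)/(120·6·2000) = -72/15625 rad
Load 2 — applied couple M₀=-4 kN·m at a=18/5 m (b=L-a=12/5):
  θ_2 = (R_Ax²/2 - M_Ax - M₀(x-a))/EI  [x>a] with R_A=-24/25, M_A=-32/25 = ((-24/25)·(24/5)²/2 - (-32/25)·(24/5) - (-4)·((24/5)-(18/5)))/2000 = -9/156250 rad
Superposition: θ = Σ θ_i = -729/156250 rad ≈ -0.004666 rad

θ(24/5) = -729/156250 rad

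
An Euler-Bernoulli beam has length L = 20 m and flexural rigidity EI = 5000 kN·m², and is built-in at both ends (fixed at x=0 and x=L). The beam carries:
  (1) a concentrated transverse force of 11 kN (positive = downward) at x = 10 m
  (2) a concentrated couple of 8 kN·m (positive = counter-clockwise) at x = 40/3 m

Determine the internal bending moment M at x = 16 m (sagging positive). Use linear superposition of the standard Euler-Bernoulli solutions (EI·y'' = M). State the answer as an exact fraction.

M(16) = -229/30 kN·m

Load 1 — point force P=11 kN at a=10 m (b=L-a=10):
  M_1 = Pa²(a+3b)(L-x)/L³ - Pa²b/L²  [x>a] = 11·10²·(10+3·10)·(20-16)/20³ - 11·10²·10/20² = -11/2 kN·m
Load 2 — applied couple M₀=8 kN·m at a=40/3 m (b=L-a=20/3):
  M_2 = R_Ax - M_A - M₀  [x>a] with R_A=8/15, M_A=8/3 = (8/15)·16 - (8/3) - 8 = -32/15 kN·m
Superposition: M = Σ M_i = -229/30 kN·m ≈ -7.633333 kN·m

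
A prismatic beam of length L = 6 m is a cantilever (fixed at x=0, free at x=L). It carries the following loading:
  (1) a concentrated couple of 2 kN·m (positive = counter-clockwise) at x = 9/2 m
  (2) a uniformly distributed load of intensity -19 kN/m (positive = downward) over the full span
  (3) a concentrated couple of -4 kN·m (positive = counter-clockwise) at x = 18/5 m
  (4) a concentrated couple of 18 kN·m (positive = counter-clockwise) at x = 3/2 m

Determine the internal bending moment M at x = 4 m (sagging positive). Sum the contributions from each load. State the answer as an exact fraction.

Load 1 — applied couple M₀=2 kN·m at a=9/2 m (b=L-a=3/2):
  M_1 = M₀  [x≤a] = 2 = 2 kN·m
Load 2 — uniform load w=-19 kN/m over full span:
  M_2 = -w(L-x)²/2 = -(-19)·(6-4)²/2 = 38 kN·m
Load 3 — applied couple M₀=-4 kN·m at a=18/5 m (b=L-a=12/5):
  M_3 = 0  [x>a] = 0 kN·m
Load 4 — applied couple M₀=18 kN·m at a=3/2 m (b=L-a=9/2):
  M_4 = 0  [x>a] = 0 kN·m
Superposition: M = Σ M_i = 40 kN·m ≈ 40.000000 kN·m

M(4) = 40 kN·m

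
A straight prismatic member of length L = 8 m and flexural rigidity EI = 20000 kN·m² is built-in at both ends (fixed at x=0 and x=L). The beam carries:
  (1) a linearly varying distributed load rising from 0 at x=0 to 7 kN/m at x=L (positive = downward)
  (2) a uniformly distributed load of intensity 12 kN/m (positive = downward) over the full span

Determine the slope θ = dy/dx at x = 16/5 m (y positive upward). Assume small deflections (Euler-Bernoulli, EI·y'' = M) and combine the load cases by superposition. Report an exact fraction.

θ(16/5) = -648/390625 rad

Load 1 — triangular load w₀=7 kN/m (0→w₀ over full span):
  θ_1 = -w₀(2x(L-x)(L-2x)(x+2L)+x²(L-x)²)/(120LEI) = -7·(2·(16/5)·(8-(16/5))·(8-2·(16/5))·((16/5)+2·8)+(16/5)²·(8-(16/5))²)/(120·8·20000) = -168/390625 rad
Load 2 — uniform load w=12 kN/m over full span:
  θ_2 = -wx(L-x)(L-2x)/(12EI) = -12·(16/5)·(8-(16/5))·(8-2·(16/5))/(12·20000) = -96/78125 rad
Superposition: θ = Σ θ_i = -648/390625 rad ≈ -0.001659 rad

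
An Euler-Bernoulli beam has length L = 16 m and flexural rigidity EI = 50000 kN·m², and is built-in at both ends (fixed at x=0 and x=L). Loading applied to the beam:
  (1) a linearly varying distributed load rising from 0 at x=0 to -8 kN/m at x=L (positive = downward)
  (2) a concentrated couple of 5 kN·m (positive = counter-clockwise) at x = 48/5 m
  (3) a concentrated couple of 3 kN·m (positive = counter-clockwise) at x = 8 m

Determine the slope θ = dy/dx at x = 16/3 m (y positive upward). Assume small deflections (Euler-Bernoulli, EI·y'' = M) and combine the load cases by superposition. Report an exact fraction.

θ(16/3) = 1606/759375 rad

Load 1 — triangular load w₀=-8 kN/m (0→w₀ over full span):
  θ_1 = -w₀(2x(L-x)(L-2x)(x+2L)+x²(L-x)²)/(120LEI) = -(-8)·(2·(16/3)·(16-(16/3))·(16-2·(16/3))·((16/3)+2·16)+(16/3)²·(16-(16/3))²)/(120·16·50000) = 8192/3796875 rad
Load 2 — applied couple M₀=5 kN·m at a=48/5 m (b=L-a=32/5):
  θ_2 = (R_Ax²/2 - M_Ax)/EI  [x≤a] with R_A=9/20, M_A=8/5 = ((9/20)·(16/3)²/2 - (8/5)·(16/3))/50000 = -2/46875 rad
Load 3 — applied couple M₀=3 kN·m at a=8 m (b=L-a=8):
  θ_3 = (R_Ax²/2 - M_Ax)/EI  [x≤a] with R_A=9/32, M_A=3/4 = ((9/32)·(16/3)²/2 - (3/4)·(16/3))/50000 = 0 rad
Superposition: θ = Σ θ_i = 1606/759375 rad ≈ 0.002115 rad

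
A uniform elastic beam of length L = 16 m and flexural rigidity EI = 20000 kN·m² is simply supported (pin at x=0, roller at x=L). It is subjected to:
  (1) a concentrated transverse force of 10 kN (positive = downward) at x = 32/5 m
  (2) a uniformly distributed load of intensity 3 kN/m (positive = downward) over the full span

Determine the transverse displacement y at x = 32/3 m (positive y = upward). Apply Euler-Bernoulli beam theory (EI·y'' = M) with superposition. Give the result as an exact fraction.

y(32/3) = -60928/421875 m

Load 1 — point force P=10 kN at a=32/5 m (b=L-a=48/5):
  y_1 = -Pa(L-x)(2Lx-a²-x²)/(6LEI)  [x>a] = -10·(32/5)·(16-(32/3))·(2·16·(32/3)-(32/5)²-(32/3)²)/(6·16·20000) = -41984/1265625 m
Load 2 — uniform load w=3 kN/m over full span:
  y_2 = -wx(L³-2Lx²+x³)/(24EI) = -3·(32/3)·(16³-2·16·(32/3)²+(32/3)³)/(24·20000) = -5632/50625 m
Superposition: y = Σ y_i = -60928/421875 m ≈ -0.144422 m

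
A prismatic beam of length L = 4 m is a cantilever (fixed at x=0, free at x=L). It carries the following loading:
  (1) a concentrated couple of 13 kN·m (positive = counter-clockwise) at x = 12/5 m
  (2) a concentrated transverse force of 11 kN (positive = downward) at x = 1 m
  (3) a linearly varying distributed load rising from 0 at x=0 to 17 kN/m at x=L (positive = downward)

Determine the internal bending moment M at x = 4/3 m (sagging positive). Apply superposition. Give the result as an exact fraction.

M(4/3) = -2755/81 kN·m

Load 1 — applied couple M₀=13 kN·m at a=12/5 m (b=L-a=8/5):
  M_1 = M₀  [x≤a] = 13 = 13 kN·m
Load 2 — point force P=11 kN at a=1 m (b=L-a=3):
  M_2 = 0  [x>a] = 0 kN·m
Load 3 — triangular load w₀=17 kN/m (0→w₀ over full span):
  M_3 = w₀Lx/2 - w₀L²/3 - w₀x³/(6L) = 17·4·(4/3)/2 - 17·4²/3 - 17·(4/3)³/(6·4) = -3808/81 kN·m
Superposition: M = Σ M_i = -2755/81 kN·m ≈ -34.012346 kN·m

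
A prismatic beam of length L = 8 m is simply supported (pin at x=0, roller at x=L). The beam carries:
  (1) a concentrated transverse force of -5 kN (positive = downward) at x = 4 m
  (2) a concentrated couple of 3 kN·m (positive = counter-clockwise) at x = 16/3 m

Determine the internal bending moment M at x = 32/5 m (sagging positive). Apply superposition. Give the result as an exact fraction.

M(32/5) = -23/5 kN·m

Load 1 — point force P=-5 kN at a=4 m (b=L-a=4):
  M_1 = Pa(L-x)/L  [x>a] = (-5)·4·(8-(32/5))/8 = -4 kN·m
Load 2 — applied couple M₀=3 kN·m at a=16/3 m (b=L-a=8/3):
  M_2 = M₀x/L - M₀  [x>a] = 3·(32/5)/8 - 3 = -3/5 kN·m
Superposition: M = Σ M_i = -23/5 kN·m ≈ -4.600000 kN·m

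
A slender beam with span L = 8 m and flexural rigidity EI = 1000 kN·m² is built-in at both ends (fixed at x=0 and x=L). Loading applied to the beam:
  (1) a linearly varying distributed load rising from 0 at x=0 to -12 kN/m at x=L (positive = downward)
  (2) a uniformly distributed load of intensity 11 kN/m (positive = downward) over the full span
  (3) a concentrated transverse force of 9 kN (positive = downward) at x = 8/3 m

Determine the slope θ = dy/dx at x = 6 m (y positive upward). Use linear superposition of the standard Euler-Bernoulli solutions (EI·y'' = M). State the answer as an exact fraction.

Load 1 — triangular load w₀=-12 kN/m (0→w₀ over full span):
  θ_1 = -w₀(2x(L-x)(L-2x)(x+2L)+x²(L-x)²)/(120LEI) = -(-12)·(2·6·(8-6)·(8-2·6)·(6+2·8)+6²·(8-6)²)/(120·8·1000) = -123/5000 rad
Load 2 — uniform load w=11 kN/m over full span:
  θ_2 = -wx(L-x)(L-2x)/(12EI) = -11·6·(8-6)·(8-2·6)/(12·1000) = 11/250 rad
Load 3 — point force P=9 kN at a=8/3 m (b=L-a=16/3):
  θ_3 = Pa²(L-x)(2bL-(3b+a)(L-x))/(2L³EI)  [x>a] = 9·(8/3)²·(8-6)·(2·(16/3)·8-(3·(16/3)+(8/3))·(8-6))/(2·8³·1000) = 3/500 rad
Superposition: θ = Σ θ_i = 127/5000 rad ≈ 0.025400 rad

θ(6) = 127/5000 rad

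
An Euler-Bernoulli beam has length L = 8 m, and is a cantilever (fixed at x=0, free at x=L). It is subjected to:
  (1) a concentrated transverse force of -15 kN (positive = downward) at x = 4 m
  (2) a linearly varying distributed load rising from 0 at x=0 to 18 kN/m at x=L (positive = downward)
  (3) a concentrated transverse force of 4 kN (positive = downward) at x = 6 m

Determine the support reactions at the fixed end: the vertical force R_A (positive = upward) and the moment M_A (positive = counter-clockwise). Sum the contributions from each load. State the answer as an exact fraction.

R_A = 61 kN, M_A = 348 kN·m

Load 1 — point force P=-15 kN at a=4 m (b=L-a=4):
  R_A = P = (-15) = -15 kN
  M_A = Pa = (-15)·4 = -60 kN·m
Load 2 — triangular load w₀=18 kN/m (0→w₀ over full span):
  R_A = w₀L/2 = 18·8/2 = 72 kN
  M_A = w₀L²/3 = 18·8²/3 = 384 kN·m
Load 3 — point force P=4 kN at a=6 m (b=L-a=2):
  R_A = P = 4 kN
  M_A = Pa = 4·6 = 24 kN·m
Superposition: R_A = 61 kN, M_A = 348 kN·m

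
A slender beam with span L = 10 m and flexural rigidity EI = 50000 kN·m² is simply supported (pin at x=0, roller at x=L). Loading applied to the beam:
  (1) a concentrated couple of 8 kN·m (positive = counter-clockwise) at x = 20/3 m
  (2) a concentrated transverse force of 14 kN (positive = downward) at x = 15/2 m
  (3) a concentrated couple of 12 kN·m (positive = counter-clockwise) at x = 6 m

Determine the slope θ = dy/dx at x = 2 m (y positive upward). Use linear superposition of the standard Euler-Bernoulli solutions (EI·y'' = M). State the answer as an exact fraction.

Load 1 — applied couple M₀=8 kN·m at a=20/3 m (b=L-a=10/3):
  θ_1 = (M₀x²/(2L)+C₁)/EI  [x≤a] with C₁=M₀(3b²-L²)/(6L)=-80/9 = (8·2²/(2·10)+(-80/9))/50000 = -41/281250 rad
Load 2 — point force P=14 kN at a=15/2 m (b=L-a=5/2):
  θ_2 = -Pb(L²-b²-3x²)/(6LEI)  [x≤a] = -14·(5/2)·(10²-(5/2)²-3·2²)/(6·10·50000) = -763/800000 rad
Load 3 — applied couple M₀=12 kN·m at a=6 m (b=L-a=4):
  θ_3 = (M₀x²/(2L)+C₁)/EI  [x≤a] with C₁=M₀(3b²-L²)/(6L)=-52/5 = (12·2²/(2·10)+(-52/5))/50000 = -1/6250 rad
Superposition: θ = Σ θ_i = -45343/36000000 rad ≈ -0.001260 rad

θ(2) = -45343/36000000 rad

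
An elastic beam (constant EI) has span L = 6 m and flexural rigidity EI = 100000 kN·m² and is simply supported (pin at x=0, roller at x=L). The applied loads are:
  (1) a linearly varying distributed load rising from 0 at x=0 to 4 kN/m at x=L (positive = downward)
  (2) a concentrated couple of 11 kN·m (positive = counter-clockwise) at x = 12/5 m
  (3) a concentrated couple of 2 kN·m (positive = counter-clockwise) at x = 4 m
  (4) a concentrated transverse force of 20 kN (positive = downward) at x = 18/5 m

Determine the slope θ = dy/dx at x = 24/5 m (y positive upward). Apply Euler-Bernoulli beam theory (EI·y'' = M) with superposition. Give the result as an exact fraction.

Load 1 — triangular load w₀=4 kN/m (0→w₀ over full span):
  θ_1 = -w₀(7L⁴-30L²x²+15x⁴)/(360LEI) = -4·(7·6⁴-30·6²·(24/5)²+15·(24/5)⁴)/(360·6·100000) = 2271/15625000 rad
Load 2 — applied couple M₀=11 kN·m at a=12/5 m (b=L-a=18/5):
  θ_2 = (M₀x²/(2L)-M₀(x-a)+C₁)/EI  [x>a] with C₁=M₀(3b²-L²)/(6L)=22/25 = (11·(24/5)²/(2·6)-11·((24/5)-(12/5))+(22/25))/100000 = -11/250000 rad
Load 3 — applied couple M₀=2 kN·m at a=4 m (b=L-a=2):
  θ_3 = (M₀x²/(2L)-M₀(x-a)+C₁)/EI  [x>a] with C₁=M₀(3b²-L²)/(6L)=-4/3 = (2·(24/5)²/(2·6)-2·((24/5)-4)+(-4/3))/100000 = 17/1875000 rad
Load 4 — point force P=20 kN at a=18/5 m (b=L-a=12/5):
  θ_4 = -Pa(2L²-6Lx+3x²+a²)/(6LEI)  [x>a] = -20·(18/5)·(2·6²-6·6·(24/5)+3·(24/5)²+(18/5)²)/(6·6·100000) = 117/312500 rad
Superposition: θ = Σ θ_i = 45451/93750000 rad ≈ 0.000485 rad

θ(24/5) = 45451/93750000 rad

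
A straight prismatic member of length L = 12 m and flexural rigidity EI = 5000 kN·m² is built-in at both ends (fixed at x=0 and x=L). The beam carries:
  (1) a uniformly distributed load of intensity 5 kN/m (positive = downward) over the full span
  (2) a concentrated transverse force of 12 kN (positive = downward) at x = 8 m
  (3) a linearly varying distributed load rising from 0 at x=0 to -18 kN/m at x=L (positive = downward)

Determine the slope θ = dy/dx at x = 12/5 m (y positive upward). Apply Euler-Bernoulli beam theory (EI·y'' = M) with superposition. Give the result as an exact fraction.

θ(12/5) = 2372/390625 rad

Load 1 — uniform load w=5 kN/m over full span:
  θ_1 = -wx(L-x)(L-2x)/(12EI) = -5·(12/5)·(12-(12/5))·(12-2·(12/5))/(12·5000) = -216/15625 rad
Load 2 — point force P=12 kN at a=8 m (b=L-a=4):
  θ_2 = -Pb²x(2aL-(3a+b)x)/(2L³EI)  [x≤a] = -12·4²·(12/5)·(2·8·12-(3·8+4)·(12/5))/(2·12³·5000) = -52/15625 rad
Load 3 — triangular load w₀=-18 kN/m (0→w₀ over full span):
  θ_3 = -w₀(2x(L-x)(L-2x)(x+2L)+x²(L-x)²)/(120LEI) = -(-18)·(2·(12/5)·(12-(12/5))·(12-2·(12/5))·((12/5)+2·12)+(12/5)²·(12-(12/5))²)/(120·12·5000) = 9072/390625 rad
Superposition: θ = Σ θ_i = 2372/390625 rad ≈ 0.006072 rad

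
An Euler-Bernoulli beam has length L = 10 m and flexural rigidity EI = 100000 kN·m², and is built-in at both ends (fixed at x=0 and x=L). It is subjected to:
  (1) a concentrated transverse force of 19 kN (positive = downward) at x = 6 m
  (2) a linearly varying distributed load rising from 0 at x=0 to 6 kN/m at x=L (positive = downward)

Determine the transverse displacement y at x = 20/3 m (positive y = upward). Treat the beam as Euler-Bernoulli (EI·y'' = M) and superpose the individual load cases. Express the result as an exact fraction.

y(20/3) = -8617/6075000 m

Load 1 — point force P=19 kN at a=6 m (b=L-a=4):
  y_1 = -Pa²(L-x)²(3bL-(3b+a)(L-x))/(6L³EI)  [x>a] = -19·6²·(10-(20/3))²·(3·4·10-(3·4+6)·(10-(20/3)))/(6·10³·100000) = -19/25000 m
Load 2 — triangular load w₀=6 kN/m (0→w₀ over full span):
  y_2 = -w₀x²(L-x)²(x+2L)/(120LEI) = -6·(20/3)²·(10-(20/3))²·((20/3)+2·10)/(120·10·100000) = -4/6075 m
Superposition: y = Σ y_i = -8617/6075000 m ≈ -0.001418 m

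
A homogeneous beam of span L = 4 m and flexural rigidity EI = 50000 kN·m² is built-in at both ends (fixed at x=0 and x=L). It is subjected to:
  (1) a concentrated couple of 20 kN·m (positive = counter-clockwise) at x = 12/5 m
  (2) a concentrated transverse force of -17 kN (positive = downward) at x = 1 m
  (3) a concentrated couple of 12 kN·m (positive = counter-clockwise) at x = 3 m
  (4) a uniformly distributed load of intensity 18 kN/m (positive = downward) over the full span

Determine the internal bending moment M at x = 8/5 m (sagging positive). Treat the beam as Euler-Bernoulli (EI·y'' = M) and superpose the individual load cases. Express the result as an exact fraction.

Load 1 — applied couple M₀=20 kN·m at a=12/5 m (b=L-a=8/5):
  M_1 = R_Ax - M_A  [x≤a] with R_A=36/5, M_A=32/5 = (36/5)·(8/5) - (32/5) = 128/25 kN·m
Load 2 — point force P=-17 kN at a=1 m (b=L-a=3):
  M_2 = Pa²(a+3b)(L-x)/L³ - Pa²b/L²  [x>a] = (-17)·1²·(1+3·3)·(4-(8/5))/4³ - (-17)·1²·3/4² = -51/16 kN·m
Load 3 — applied couple M₀=12 kN·m at a=3 m (b=L-a=1):
  M_3 = R_Ax - M_A  [x≤a] with R_A=27/8, M_A=15/4 = (27/8)·(8/5) - (15/4) = 33/20 kN·m
Load 4 — uniform load w=18 kN/m over full span:
  M_4 = wLx/2 - wL²/12 - wx²/2 = 18·4·(8/5)/2 - 18·4²/12 - 18·(8/5)²/2 = 264/25 kN·m
Superposition: M = Σ M_i = 5657/400 kN·m ≈ 14.142500 kN·m

M(8/5) = 5657/400 kN·m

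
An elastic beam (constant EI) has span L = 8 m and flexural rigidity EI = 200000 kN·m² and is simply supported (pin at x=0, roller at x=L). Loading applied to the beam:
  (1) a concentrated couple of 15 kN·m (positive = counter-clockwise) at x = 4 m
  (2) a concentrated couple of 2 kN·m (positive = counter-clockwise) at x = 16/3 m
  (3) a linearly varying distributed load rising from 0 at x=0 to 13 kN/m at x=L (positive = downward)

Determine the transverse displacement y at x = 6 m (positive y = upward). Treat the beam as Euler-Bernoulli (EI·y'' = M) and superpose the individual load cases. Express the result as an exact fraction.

y(6) = -71/56250 m

Load 1 — applied couple M₀=15 kN·m at a=4 m (b=L-a=4):
  y_1 = (M₀x³/(6L)-M₀(x-a)²/2+C₁x)/EI  [x>a] with C₁=M₀(3b²-L²)/(6L)=-5 = (15·6³/(6·8)-15·(6-4)²/2+(-5)·6)/200000 = 3/80000 m
Load 2 — applied couple M₀=2 kN·m at a=16/3 m (b=L-a=8/3):
  y_2 = (M₀x³/(6L)-M₀(x-a)²/2+C₁x)/EI  [x>a] with C₁=M₀(3b²-L²)/(6L)=-16/9 = (2·6³/(6·8)-2·(6-(16/3))²/2+(-16/9)·6)/200000 = -19/1800000 m
Load 3 — triangular load w₀=13 kN/m (0→w₀ over full span):
  y_3 = -w₀x(7L⁴-10L²x²+3x⁴)/(360LEI) = -13·6·(7·8⁴-10·8²·6²+3·6⁴)/(360·8·200000) = -1547/1200000 m
Superposition: y = Σ y_i = -71/56250 m ≈ -0.001262 m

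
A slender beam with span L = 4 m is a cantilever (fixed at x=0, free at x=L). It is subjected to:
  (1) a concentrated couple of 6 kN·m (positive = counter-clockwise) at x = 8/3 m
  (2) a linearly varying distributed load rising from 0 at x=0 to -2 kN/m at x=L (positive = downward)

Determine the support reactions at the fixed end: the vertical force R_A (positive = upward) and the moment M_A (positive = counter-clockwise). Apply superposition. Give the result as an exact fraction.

R_A = -4 kN, M_A = -50/3 kN·m

Load 1 — applied couple M₀=6 kN·m at a=8/3 m (b=L-a=4/3):
  R_A = 0 kN
  M_A = -M₀ = -6 kN·m
Load 2 — triangular load w₀=-2 kN/m (0→w₀ over full span):
  R_A = w₀L/2 = (-2)·4/2 = -4 kN
  M_A = w₀L²/3 = (-2)·4²/3 = -32/3 kN·m
Superposition: R_A = -4 kN, M_A = -50/3 kN·m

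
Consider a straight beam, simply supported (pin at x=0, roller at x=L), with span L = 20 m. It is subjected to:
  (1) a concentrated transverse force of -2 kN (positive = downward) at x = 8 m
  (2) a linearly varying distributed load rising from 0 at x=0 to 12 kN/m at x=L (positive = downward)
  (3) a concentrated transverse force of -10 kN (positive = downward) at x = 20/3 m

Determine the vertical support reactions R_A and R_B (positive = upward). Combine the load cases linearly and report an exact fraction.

R_A = 482/15 kN, R_B = 1138/15 kN

Load 1 — point force P=-2 kN at a=8 m (b=L-a=12):
  R_A = Pb/L = (-2)·12/20 = -6/5 kN
  R_B = Pa/L = (-2)·8/20 = -4/5 kN
Load 2 — triangular load w₀=12 kN/m (0→w₀ over full span):
  R_A = w₀L/6 = 12·20/6 = 40 kN
  R_B = w₀L/3 = 12·20/3 = 80 kN
Load 3 — point force P=-10 kN at a=20/3 m (b=L-a=40/3):
  R_A = Pb/L = (-10)·(40/3)/20 = -20/3 kN
  R_B = Pa/L = (-10)·(20/3)/20 = -10/3 kN
Superposition: R_A = 482/15 kN, R_B = 1138/15 kN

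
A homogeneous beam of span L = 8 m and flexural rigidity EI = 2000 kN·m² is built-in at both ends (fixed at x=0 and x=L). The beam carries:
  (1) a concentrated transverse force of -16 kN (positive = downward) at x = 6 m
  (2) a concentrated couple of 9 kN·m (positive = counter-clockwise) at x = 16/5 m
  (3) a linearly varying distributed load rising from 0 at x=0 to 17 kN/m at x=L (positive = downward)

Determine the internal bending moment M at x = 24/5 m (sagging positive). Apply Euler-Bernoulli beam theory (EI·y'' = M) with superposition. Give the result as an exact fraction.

Load 1 — point force P=-16 kN at a=6 m (b=L-a=2):
  M_1 = Pb²(3a+b)x/L³ - Pab²/L²  [x≤a] = (-16)·2²·(3·6+2)·(24/5)/8³ - (-16)·6·2²/8² = -6 kN·m
Load 2 — applied couple M₀=9 kN·m at a=16/5 m (b=L-a=24/5):
  M_2 = R_Ax - M_A - M₀  [x>a] with R_A=81/50, M_A=27/25 = (81/50)·(24/5) - (27/25) - 9 = -288/125 kN·m
Load 3 — triangular load w₀=17 kN/m (0→w₀ over full span):
  M_3 = 3w₀Lx/20 - w₀L²/30 - w₀x³/(6L) = 3·17·8·(24/5)/20 - 17·8²/30 - 17·(24/5)³/(6·8) = 8432/375 kN·m
Superposition: M = Σ M_i = 5318/375 kN·m ≈ 14.181333 kN·m

M(24/5) = 5318/375 kN·m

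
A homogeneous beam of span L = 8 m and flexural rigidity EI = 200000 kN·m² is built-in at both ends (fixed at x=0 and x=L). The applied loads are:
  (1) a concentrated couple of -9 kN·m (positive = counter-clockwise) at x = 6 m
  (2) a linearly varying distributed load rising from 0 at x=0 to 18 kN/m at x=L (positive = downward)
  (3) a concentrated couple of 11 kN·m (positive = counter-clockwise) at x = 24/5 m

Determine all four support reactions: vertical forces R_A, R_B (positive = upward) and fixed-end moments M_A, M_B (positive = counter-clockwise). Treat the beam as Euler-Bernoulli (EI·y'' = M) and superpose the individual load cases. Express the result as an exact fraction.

Load 1 — applied couple M₀=-9 kN·m at a=6 m (b=L-a=2):
  R_A = 6M₀ab/L³ = 6·(-9)·6·2/8³ = -81/64 kN
  M_A = M₀b(2a-b)/L² = (-9)·2·(2·6-2)/8² = -45/16 kN·m
  R_B = -6M₀ab/L³ = -6·(-9)·6·2/8³ = 81/64 kN
  M_B = M₀a(2b-a)/L² = (-9)·6·(2·2-6)/8² = 27/16 kN·m
Load 2 — triangular load w₀=18 kN/m (0→w₀ over full span):
  R_A = 3w₀L/20 = 3·18·8/20 = 108/5 kN
  M_A = w₀L²/30 = 18·8²/30 = 192/5 kN·m
  R_B = 7w₀L/20 = 7·18·8/20 = 252/5 kN
  M_B = -w₀L²/20 = -18·8²/20 = -288/5 kN·m
Load 3 — applied couple M₀=11 kN·m at a=24/5 m (b=L-a=16/5):
  R_A = 6M₀ab/L³ = 6·11·(24/5)·(16/5)/8³ = 99/50 kN
  M_A = M₀b(2a-b)/L² = 11·(16/5)·(2·(24/5)-(16/5))/8² = 88/25 kN·m
  R_B = -6M₀ab/L³ = -6·11·(24/5)·(16/5)/8³ = -99/50 kN
  M_B = M₀a(2b-a)/L² = 11·(24/5)·(2·(16/5)-(24/5))/8² = 33/25 kN·m
Superposition: R_A = 35703/1600 kN, M_A = 15643/400 kN·m, R_B = 79497/1600 kN, M_B = -21837/400 kN·m

R_A = 35703/1600 kN, M_A = 15643/400 kN·m, R_B = 79497/1600 kN, M_B = -21837/400 kN·m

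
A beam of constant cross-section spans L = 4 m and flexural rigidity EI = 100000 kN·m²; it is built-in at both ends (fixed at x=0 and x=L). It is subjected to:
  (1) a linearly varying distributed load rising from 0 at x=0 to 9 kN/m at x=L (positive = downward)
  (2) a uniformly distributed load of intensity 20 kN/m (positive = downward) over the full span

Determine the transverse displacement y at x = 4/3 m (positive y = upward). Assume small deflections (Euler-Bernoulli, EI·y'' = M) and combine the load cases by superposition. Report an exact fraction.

y(4/3) = -484/3796875 m

Load 1 — triangular load w₀=9 kN/m (0→w₀ over full span):
  y_1 = -w₀x²(L-x)²(x+2L)/(120LEI) = -9·(4/3)²·(4-(4/3))²·((4/3)+2·4)/(120·4·100000) = -28/1265625 m
Load 2 — uniform load w=20 kN/m over full span:
  y_2 = -wx²(L-x)²/(24EI) = -20·(4/3)²·(4-(4/3))²/(24·100000) = -16/151875 m
Superposition: y = Σ y_i = -484/3796875 m ≈ -0.000127 m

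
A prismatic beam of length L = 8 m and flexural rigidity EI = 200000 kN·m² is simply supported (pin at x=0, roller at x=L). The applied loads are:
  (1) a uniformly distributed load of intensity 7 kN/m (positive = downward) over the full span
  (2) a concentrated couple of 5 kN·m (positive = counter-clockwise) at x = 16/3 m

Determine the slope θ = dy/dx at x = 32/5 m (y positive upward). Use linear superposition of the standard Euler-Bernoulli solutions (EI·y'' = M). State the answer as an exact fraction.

θ(32/5) = 17057/28125000 rad

Load 1 — uniform load w=7 kN/m over full span:
  θ_1 = -w(L³-6Lx²+4x³)/(24EI) = -7·(8³-6·8·(32/5)²+4·(32/5)³)/(24·200000) = 231/390625 rad
Load 2 — applied couple M₀=5 kN·m at a=16/3 m (b=L-a=8/3):
  θ_2 = (M₀x²/(2L)-M₀(x-a)+C₁)/EI  [x>a] with C₁=M₀(3b²-L²)/(6L)=-40/9 = (5·(32/5)²/(2·8)-5·((32/5)-(16/3))+(-40/9))/200000 = 17/1125000 rad
Superposition: θ = Σ θ_i = 17057/28125000 rad ≈ 0.000606 rad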